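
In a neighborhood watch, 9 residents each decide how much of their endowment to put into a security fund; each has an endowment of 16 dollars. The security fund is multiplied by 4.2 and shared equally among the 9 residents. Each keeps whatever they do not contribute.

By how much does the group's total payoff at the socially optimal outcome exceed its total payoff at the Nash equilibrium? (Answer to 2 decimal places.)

Each contributed unit returns 4.2/9 = 0.4667 to its contributor — below 1 — so contributing 0 is dominant for every player. At the Nash equilibrium everyone keeps their 16, and the group total is 9 × 16 = 144.
Each contributed unit returns 4.200 to the group as a whole (0.4667 to each of 9 players), which exceeds 1, so the social optimum is full contribution: group total = 4.200 × 144 = 604.80.
Efficiency loss = 604.80 − 144 = 460.80.

460.80 dollars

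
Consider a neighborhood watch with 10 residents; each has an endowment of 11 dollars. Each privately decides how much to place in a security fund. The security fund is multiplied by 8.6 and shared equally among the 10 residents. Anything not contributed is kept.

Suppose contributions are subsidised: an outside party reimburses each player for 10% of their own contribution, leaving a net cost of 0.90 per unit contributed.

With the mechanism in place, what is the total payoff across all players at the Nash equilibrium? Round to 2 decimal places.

110.00 dollars

The effective private return is (8.6/10) / 0.90 = 0.9556, which is still under 1, so the mechanism doesn't change anyone's dominant strategy: zero contribution.
Everyone keeps their endowment and the group total is 10 × 11 = 110.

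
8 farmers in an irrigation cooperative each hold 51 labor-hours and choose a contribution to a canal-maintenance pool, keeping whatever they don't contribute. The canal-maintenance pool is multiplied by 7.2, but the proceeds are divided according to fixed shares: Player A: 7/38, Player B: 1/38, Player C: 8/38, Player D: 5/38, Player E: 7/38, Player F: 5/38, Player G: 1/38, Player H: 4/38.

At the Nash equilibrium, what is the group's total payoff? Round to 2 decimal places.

1356.60 labor-hours

For player j, contributing a unit is worthwhile iff 7.2 × (j's share) ≥ 1, i.e. iff j's share is at least 0.1389.
Player A, Player C and Player E are above the threshold, contributing 51 each; the remaining 5 contribute 0. Total contributed: 153.
The canal-maintenance pool pays out 7.2 × 153 = 1101.60 in total (split across the unequal shares, but the aggregate is all that matters for the group sum).
The 5 free-riders keep 51 each, adding 255. Group total = 255 + 1101.60 = 1356.60.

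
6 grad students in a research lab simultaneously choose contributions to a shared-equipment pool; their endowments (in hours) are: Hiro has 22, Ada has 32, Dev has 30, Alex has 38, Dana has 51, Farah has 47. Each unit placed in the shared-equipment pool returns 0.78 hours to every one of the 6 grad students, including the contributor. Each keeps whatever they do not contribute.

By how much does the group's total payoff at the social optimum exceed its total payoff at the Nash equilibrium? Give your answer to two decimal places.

The private return per contributed unit is 0.78 < 1 for everyone, so the Nash equilibrium is zero contribution and the group total is Σ E_j = 22 + 32 + 30 + 38 + 51 + 47 = 220.
Each contributed unit returns 4.680 to the group, so the social optimum is full contribution by everyone: group total = 4.680 × 220 = 1029.60.
Efficiency loss = (4.680 − 1) × 220 = 809.60.

809.60 hours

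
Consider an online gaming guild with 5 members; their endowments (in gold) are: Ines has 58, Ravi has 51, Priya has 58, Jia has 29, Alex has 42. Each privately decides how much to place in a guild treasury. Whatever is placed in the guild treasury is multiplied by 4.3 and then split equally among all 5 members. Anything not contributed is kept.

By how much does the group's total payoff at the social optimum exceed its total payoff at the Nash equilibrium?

The private return per contributed unit is 4.3/5 = 0.8600 < 1 for every player regardless of endowment, so the Nash equilibrium is zero contribution and the group total is Σ E_j = 58 + 51 + 58 + 29 + 42 = 238.
Each contributed unit returns 4.300 to the group, so the social optimum is full contribution by everyone: group total = 4.300 × 238 = 1023.40.
Efficiency loss = (4.300 − 1) × 238 = 785.40.

785.40 gold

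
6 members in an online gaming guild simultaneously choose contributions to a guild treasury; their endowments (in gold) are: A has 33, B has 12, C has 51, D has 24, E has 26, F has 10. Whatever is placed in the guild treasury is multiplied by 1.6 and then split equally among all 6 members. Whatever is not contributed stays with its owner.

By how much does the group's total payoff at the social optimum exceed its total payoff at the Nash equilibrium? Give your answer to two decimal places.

The private return per contributed unit is 1.6/6 = 0.2667 < 1 for every player regardless of endowment, so the Nash equilibrium is zero contribution and the group total is Σ E_j = 33 + 12 + 51 + 24 + 26 + 10 = 156.
Each contributed unit returns 1.600 to the group, so the social optimum is full contribution by everyone: group total = 1.600 × 156 = 249.60.
Efficiency loss = (1.600 − 1) × 156 = 93.60.

93.60 gold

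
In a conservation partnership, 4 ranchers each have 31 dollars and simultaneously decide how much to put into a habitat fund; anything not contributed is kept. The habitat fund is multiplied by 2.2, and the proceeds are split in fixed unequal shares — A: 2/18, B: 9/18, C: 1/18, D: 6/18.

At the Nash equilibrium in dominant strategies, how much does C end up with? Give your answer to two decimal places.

34.79 dollars

For player j, contributing a unit is worthwhile iff 2.2 × (j's share) ≥ 1, i.e. iff j's share is at least 0.4545.
B alone (share 9/18) is above the threshold, contributing 31; the remaining 3 contribute 0. Total contributed: 31.
C keeps 31 and receives 2.2 × 31 × 1/18 = 3.79 from the habitat fund, for a payoff of 34.79.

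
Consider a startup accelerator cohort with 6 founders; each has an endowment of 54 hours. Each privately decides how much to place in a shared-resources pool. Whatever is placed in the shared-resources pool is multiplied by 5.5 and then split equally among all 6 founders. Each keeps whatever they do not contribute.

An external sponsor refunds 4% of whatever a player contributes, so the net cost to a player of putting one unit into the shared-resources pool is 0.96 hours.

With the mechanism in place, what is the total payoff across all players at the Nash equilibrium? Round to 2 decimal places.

The effective private return is (5.5/6) / 0.96 = 0.9549, which is still under 1, so the mechanism doesn't change anyone's dominant strategy: zero contribution.
Everyone keeps their endowment and the group total is 6 × 54 = 324.

324.00 hours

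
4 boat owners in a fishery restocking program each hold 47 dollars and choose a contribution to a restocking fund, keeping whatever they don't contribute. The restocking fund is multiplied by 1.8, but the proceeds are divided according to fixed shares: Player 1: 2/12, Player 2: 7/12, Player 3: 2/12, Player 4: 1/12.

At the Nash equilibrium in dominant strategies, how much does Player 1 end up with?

Each unit j contributes comes back to j as 1.8 × (j's share), so j prefers to contribute only if that share exceeds 1/1.8 = 0.5556; otherwise keeping the unit dominates.
Player 2 alone (share 7/12) is above the threshold, contributing 47; the remaining 3 contribute 0. Total contributed: 47.
Player 1 keeps 47 and receives 1.8 × 47 × 2/12 = 14.10 from the restocking fund, for a payoff of 61.10.

61.10 dollars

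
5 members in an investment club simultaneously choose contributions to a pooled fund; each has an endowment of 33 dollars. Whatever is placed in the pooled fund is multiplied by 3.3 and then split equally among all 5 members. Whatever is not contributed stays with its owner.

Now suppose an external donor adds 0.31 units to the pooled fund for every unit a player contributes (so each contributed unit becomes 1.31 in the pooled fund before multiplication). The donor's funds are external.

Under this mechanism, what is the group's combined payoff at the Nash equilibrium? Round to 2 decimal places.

165.00 dollars

With the mechanism, a contributed unit returns 3.3 × 1.31 / 5 = 0.8646 per unit of net cost — still below 1 — so contributing 0 remains dominant for every player.
Everyone keeps their endowment and the group total is 5 × 33 = 165.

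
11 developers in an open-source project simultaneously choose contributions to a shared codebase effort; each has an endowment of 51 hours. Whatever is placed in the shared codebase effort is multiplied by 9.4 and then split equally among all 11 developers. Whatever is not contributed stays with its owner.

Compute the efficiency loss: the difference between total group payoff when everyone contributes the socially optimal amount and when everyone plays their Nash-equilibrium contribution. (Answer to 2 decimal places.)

4712.40 hours

Each contributed unit returns 9.4/11 = 0.8545 to its contributor — below 1 — so contributing 0 is dominant for every player. At the Nash equilibrium everyone keeps their 51, and the group total is 11 × 51 = 561.
Each contributed unit returns 9.400 to the group as a whole (0.8545 to each of 11 players), which exceeds 1, so the social optimum is full contribution: group total = 9.400 × 561 = 5273.40.
Efficiency loss = 5273.40 − 561 = 4712.40.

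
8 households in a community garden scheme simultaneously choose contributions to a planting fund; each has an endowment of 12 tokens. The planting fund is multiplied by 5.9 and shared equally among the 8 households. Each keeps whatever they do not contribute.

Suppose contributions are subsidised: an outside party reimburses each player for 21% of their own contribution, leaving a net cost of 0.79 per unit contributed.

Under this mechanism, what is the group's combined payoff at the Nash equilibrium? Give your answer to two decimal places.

96.00 tokens

With the mechanism, a contributed unit returns (5.9/8) / 0.79 = 0.9335 per unit of net cost — still below 1 — so contributing 0 remains dominant for every player.
Everyone keeps their endowment and the group total is 8 × 12 = 96.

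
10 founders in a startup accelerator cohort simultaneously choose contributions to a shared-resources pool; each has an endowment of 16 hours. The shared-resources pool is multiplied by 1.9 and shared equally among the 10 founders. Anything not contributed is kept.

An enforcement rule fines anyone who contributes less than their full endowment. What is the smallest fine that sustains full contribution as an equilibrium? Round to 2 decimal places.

12.96 hours

Given the others contribute fully, the best deviation is to contribute 0 (any partial contribution still incurs the fine and gives up units whose private return 0.1900 is below 1).
Deviating from 16 to 0 saves 16 hours but forfeits the deviator's share of the drop in the shared-resources pool: 1.9/10 × 16 = 3.04.
So the deviation gain is 16 − 3.04 = 12.96, and the fine must be at least 12.96 hours to wipe it out.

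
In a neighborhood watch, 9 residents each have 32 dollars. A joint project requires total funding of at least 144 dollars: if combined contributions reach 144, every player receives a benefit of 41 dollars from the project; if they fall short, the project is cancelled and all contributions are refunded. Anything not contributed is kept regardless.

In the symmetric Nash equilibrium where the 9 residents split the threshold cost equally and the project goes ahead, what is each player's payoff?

Equal share of the threshold: 144/9 = 16.
At this profile no one gains by cutting their contribution: any cut drops the total below 144, the project is cancelled, contributions are refunded, and the deviator ends with 32, which is less than 32 − 16 + 41 = 57. Contributing more than 16 just wastes the excess. So contributing exactly 16 is a best response.
Each player's payoff: 32 − 16 + 41 = 57.

57 dollars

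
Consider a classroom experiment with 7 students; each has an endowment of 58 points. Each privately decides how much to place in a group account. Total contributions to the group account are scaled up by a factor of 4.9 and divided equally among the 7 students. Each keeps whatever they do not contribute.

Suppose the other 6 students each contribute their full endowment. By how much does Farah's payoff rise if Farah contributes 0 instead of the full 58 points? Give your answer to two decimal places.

17.40 points

Switching from a contribution of 58 to 0 lets Farah keep an extra 58 points, but lowers the group account by 58, which costs Farah their own share of that drop: 4.9/7 × 58 = 40.60.
Net gain = 58 − 40.60 = 17.40. The private return per contributed unit (0.7000) is below 1, so free-riding is indeed the best response regardless of what the others do.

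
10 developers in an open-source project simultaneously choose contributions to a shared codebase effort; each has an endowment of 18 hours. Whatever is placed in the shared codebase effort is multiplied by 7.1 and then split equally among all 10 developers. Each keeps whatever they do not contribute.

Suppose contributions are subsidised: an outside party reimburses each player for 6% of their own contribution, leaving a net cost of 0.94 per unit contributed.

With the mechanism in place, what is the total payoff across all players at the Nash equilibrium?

180.00 hours

With the mechanism, a contributed unit returns (7.1/10) / 0.94 = 0.7553 per unit of net cost — still below 1 — so contributing 0 remains dominant for every player.
At the Nash equilibrium no one contributes; group total payoff = 10 × 18 = 180.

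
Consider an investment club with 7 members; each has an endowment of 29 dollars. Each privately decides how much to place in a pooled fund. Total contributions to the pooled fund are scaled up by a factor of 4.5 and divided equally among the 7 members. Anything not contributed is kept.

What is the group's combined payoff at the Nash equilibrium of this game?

203.00 dollars

Each contributed unit returns 4.5/7 = 0.6429 to its contributor — below 1 — so contributing 0 is dominant for every player. At the Nash equilibrium everyone keeps their 29, and the group total is 7 × 29 = 203.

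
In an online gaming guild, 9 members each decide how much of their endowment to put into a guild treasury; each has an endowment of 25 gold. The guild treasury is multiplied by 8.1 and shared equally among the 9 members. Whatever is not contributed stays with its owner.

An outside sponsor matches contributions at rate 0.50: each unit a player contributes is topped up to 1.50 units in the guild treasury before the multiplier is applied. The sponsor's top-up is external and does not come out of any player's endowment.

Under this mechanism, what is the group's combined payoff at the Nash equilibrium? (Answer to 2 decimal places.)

With the mechanism, a contributed unit returns 8.1 × 1.50 / 9 = 1.3500 per unit of net cost to the contributor — now above 1 — so contributing fully is weakly dominant for every player.
So the Nash equilibrium is full contribution by all 9; the group earns 8.1 × 1.50 × 225 = 2733.75.

2733.75 gold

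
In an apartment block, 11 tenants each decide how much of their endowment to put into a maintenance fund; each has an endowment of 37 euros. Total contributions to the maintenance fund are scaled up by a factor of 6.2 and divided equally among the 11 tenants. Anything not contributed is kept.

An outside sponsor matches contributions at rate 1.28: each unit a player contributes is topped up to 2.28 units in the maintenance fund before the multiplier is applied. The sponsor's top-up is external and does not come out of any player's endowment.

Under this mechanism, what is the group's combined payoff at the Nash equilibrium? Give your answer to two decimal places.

With the mechanism, a contributed unit returns 6.2 × 2.28 / 11 = 1.2851 per unit of net cost to the contributor — now above 1 — so contributing fully is weakly dominant for every player.
At the Nash equilibrium everyone contributes 37. Group total payoff = 6.2 × 2.28 × 407 = 5753.35.

5753.35 euros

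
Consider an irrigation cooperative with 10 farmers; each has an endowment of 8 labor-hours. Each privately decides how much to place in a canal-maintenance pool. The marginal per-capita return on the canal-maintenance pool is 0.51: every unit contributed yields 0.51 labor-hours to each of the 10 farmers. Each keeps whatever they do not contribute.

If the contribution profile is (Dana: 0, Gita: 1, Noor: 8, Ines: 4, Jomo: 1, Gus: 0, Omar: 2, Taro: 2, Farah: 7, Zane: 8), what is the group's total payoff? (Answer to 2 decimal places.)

215.30 labor-hours

Total contributed: 0 + 1 + 8 + 4 + 1 + 0 + 2 + 2 + 7 + 8 = 33; total kept: 10 × 8 − 33 = 47.
The canal-maintenance pool pays out 0.51 × 10 × 33 = 168.30 in aggregate.
Group total = 47 + 168.30 = 215.30.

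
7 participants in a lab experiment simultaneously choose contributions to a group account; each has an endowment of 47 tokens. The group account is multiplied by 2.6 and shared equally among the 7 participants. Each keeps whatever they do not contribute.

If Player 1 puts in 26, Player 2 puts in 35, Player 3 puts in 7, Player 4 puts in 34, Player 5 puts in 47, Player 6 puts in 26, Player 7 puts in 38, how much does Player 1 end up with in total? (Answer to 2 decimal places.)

100.11 tokens

Total contributed: 26 + 35 + 7 + 34 + 47 + 26 + 38 = 213.
Each receives 2.6 × 213 / 7 = 79.11 from the group account.
Player 1 keeps 47 − 26 = 21, so Player 1's payoff is 21 + 79.11 = 100.11.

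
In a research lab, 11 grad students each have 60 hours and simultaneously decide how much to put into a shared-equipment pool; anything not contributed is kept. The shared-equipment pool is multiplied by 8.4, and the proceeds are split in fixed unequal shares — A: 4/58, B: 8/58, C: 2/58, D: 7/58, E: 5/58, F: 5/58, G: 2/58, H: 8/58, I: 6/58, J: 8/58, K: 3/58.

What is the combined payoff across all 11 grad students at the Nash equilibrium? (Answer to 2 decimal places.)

2436.00 hours

Each unit j contributes comes back to j as 8.4 × (j's share), so j prefers to contribute only if that share exceeds 1/8.4 = 0.1190; otherwise keeping the unit dominates.
The shares above 0.1190 belong to B, D, H and J, contributing 60 each; the remaining 7 contribute 0. Total contributed: 240.
The shared-equipment pool pays out 8.4 × 240 = 2016.00 in total (split across the unequal shares, but the aggregate is all that matters for the group sum).
The 7 free-riders keep 60 each, adding 420. Group total = 420 + 2016.00 = 2436.00.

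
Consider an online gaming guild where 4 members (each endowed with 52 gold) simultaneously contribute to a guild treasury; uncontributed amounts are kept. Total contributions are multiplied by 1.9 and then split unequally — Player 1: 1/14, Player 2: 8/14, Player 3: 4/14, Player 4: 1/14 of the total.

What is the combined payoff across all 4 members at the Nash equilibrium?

Player j's private return per contributed unit is 1.9 × (j's share). Contributing is weakly dominant for j when that share is at least 1/1.9 = 0.5263, and contributing 0 is dominant otherwise.
Player 2 alone (share 8/14) is above the threshold, contributing 52; the remaining 3 contribute 0. Total contributed: 52.
The guild treasury pays out 1.9 × 52 = 98.80 in total (split across the unequal shares, but the aggregate is all that matters for the group sum).
The 3 free-riders keep 52 each, adding 156. Group total = 156 + 98.80 = 254.80.

254.80 gold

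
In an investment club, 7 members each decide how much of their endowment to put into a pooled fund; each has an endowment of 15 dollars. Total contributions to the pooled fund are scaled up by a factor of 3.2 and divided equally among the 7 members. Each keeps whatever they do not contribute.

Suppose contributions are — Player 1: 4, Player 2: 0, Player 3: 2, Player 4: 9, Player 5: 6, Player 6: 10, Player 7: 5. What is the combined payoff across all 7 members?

Total contributed: 4 + 0 + 2 + 9 + 6 + 10 + 5 = 36; total kept: 7 × 15 − 36 = 69.
The pooled fund pays out 3.2 × 36 = 115.20 in aggregate.
Group total = 69 + 115.20 = 184.20.

184.20 dollars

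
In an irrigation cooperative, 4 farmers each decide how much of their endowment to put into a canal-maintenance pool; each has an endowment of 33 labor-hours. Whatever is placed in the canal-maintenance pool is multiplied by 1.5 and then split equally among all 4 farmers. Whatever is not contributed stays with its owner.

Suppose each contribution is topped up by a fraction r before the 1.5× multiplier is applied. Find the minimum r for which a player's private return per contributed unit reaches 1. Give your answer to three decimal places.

1.667

With matching at rate r, one contributed unit becomes (1 + r) in the canal-maintenance pool and returns 1.5 × (1 + r) / 4 to the contributor.
Setting this equal to 1: 1 + r = 4/1.5 = 2.6667.
So the minimum matching rate is r = 2.6667 − 1 = 1.667.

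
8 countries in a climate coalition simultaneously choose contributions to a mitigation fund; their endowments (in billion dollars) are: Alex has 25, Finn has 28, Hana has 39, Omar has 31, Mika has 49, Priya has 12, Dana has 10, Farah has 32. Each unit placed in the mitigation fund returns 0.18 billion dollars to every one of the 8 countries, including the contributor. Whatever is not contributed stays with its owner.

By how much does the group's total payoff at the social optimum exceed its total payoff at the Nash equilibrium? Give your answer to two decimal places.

99.44 billion dollars

The private return per contributed unit is 0.18 < 1 for everyone, so the Nash equilibrium is zero contribution and the group total is Σ E_j = 25 + 28 + 39 + 31 + 49 + 12 + 10 + 32 = 226.
Each contributed unit returns 1.440 to the group, so the social optimum is full contribution by everyone: group total = 1.440 × 226 = 325.44.
Efficiency loss = (1.440 − 1) × 226 = 99.44.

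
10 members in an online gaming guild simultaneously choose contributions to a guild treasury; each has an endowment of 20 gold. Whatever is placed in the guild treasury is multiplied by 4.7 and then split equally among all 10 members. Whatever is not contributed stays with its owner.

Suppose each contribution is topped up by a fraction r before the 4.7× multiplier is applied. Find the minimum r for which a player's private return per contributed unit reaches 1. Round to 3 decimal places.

With matching at rate r, one contributed unit becomes (1 + r) in the guild treasury and returns 4.7 × (1 + r) / 10 to the contributor.
Setting this equal to 1: 1 + r = 10/4.7 = 2.1277.
So the minimum matching rate is r = 2.1277 − 1 = 1.128.

1.128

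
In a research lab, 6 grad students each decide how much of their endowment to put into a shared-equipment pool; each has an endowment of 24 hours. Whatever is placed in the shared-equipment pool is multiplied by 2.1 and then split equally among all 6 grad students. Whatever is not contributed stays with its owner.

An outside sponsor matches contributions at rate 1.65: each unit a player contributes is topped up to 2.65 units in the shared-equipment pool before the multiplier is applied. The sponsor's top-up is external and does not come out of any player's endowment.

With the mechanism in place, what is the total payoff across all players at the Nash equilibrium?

144.00 hours

With the mechanism, a contributed unit returns 2.1 × 2.65 / 6 = 0.9275 per unit of net cost — still below 1 — so contributing 0 remains dominant for every player.
Everyone keeps their endowment and the group total is 6 × 24 = 144.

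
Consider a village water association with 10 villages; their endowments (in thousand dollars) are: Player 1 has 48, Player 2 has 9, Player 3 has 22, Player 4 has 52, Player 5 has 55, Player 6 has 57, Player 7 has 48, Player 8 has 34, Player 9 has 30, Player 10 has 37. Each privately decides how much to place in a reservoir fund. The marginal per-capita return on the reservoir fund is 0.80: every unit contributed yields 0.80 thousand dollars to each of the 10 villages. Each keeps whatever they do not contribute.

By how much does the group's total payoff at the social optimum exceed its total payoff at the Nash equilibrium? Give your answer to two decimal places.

The private return per contributed unit is 0.80 < 1 for everyone, so the Nash equilibrium is zero contribution and the group total is Σ E_j = 48 + 9 + 22 + 52 + 55 + 57 + 48 + 34 + 30 + 37 = 392.
Each contributed unit returns 8.000 to the group, so the social optimum is full contribution by everyone: group total = 8.000 × 392 = 3136.00.
Efficiency loss = (8.000 − 1) × 392 = 2744.00.

2744.00 thousand dollars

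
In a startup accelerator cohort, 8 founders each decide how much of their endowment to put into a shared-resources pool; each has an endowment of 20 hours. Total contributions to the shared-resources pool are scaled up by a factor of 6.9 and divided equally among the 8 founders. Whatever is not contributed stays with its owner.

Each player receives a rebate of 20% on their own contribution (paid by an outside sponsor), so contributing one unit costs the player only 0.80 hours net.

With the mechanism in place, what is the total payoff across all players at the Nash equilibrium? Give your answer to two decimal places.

The effective private return per unit is now (6.9/8) / 0.80 = 1.0781 > 1, so every player's dominant strategy flips to full contribution.
So the Nash equilibrium is full contribution by all 8; the group earns 8 × (20 × 0.20 + 6.9 × 20) = 1136.00.

1136.00 hours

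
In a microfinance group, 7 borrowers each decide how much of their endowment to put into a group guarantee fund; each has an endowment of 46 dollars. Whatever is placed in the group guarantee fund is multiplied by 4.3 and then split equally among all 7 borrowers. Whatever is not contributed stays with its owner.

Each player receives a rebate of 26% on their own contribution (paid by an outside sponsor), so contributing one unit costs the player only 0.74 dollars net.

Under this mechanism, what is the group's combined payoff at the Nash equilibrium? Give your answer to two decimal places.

322.00 dollars

With the mechanism, a contributed unit returns (4.3/7) / 0.74 = 0.8301 per unit of net cost — still below 1 — so contributing 0 remains dominant for every player.
Everyone keeps their endowment and the group total is 7 × 46 = 322.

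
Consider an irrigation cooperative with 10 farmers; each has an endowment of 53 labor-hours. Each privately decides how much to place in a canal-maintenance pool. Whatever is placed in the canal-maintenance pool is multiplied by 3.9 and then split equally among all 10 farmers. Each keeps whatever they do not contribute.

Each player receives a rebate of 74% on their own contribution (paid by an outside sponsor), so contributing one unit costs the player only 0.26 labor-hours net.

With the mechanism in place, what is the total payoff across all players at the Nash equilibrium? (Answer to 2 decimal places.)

The effective private return per unit is now (3.9/10) / 0.26 = 1.5000 > 1, so every player's dominant strategy flips to full contribution.
So the Nash equilibrium is full contribution by all 10; the group earns 10 × (53 × 0.74 + 3.9 × 53) = 2459.20.

2459.20 labor-hours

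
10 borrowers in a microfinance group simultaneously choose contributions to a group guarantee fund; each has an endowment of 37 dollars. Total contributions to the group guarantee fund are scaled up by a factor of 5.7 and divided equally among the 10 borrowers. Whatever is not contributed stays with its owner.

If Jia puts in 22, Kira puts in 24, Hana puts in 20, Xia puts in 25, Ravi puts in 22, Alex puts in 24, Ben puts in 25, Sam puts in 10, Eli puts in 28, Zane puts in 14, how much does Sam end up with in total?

148.98 dollars

Total contributed: 22 + 24 + 20 + 25 + 22 + 24 + 25 + 10 + 28 + 14 = 214.
Each receives 5.7 × 214 / 10 = 121.98 from the group guarantee fund.
Sam keeps 37 − 10 = 27, so Sam's payoff is 27 + 121.98 = 148.98.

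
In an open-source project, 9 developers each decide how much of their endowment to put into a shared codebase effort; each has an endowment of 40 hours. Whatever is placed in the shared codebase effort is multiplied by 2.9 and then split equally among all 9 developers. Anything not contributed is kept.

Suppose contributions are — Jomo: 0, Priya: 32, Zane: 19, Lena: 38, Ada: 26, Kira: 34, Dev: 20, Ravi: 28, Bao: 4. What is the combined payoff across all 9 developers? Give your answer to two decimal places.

741.90 hours

Total contributed: 0 + 32 + 19 + 38 + 26 + 34 + 20 + 28 + 4 = 201; total kept: 9 × 40 − 201 = 159.
The shared codebase effort pays out 2.9 × 201 = 582.90 in aggregate.
Group total = 159 + 582.90 = 741.90.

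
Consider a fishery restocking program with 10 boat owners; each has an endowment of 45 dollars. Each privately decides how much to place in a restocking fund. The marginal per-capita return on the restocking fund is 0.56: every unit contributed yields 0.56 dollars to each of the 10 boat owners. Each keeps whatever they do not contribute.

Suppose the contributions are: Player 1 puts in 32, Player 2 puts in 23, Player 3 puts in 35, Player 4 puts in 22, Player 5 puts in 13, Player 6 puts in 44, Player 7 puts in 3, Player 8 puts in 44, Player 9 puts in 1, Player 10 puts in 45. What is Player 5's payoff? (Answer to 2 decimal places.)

Total contributed: 32 + 23 + 35 + 22 + 13 + 44 + 3 + 44 + 1 + 45 = 262.
Each receives 0.56 × 262 = 146.72 from the restocking fund.
Player 5 keeps 45 − 13 = 32, so Player 5's payoff is 32 + 146.72 = 178.72.

178.72 dollars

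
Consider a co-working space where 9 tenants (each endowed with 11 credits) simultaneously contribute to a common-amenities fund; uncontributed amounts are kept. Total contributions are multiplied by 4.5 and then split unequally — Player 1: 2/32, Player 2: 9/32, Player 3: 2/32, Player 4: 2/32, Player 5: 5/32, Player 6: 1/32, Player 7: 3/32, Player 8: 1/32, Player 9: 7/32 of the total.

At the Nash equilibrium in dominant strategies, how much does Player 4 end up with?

14.09 credits

Player j's private return per contributed unit is 4.5 × (j's share). Contributing is weakly dominant for j when that share is at least 1/4.5 = 0.2222, and contributing 0 is dominant otherwise.
Player 2 alone (share 9/32) is above the threshold, contributing 11; the remaining 8 contribute 0. Total contributed: 11.
Player 4 keeps 11 and receives 4.5 × 11 × 2/32 = 3.09 from the common-amenities fund, for a payoff of 14.09.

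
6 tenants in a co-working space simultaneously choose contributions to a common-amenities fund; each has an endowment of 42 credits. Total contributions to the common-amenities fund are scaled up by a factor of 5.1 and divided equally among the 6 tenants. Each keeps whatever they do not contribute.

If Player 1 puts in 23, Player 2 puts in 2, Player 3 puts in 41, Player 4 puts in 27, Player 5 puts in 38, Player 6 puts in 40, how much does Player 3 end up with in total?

Total contributed: 23 + 2 + 41 + 27 + 38 + 40 = 171.
Each receives 5.1 × 171 / 6 = 145.35 from the common-amenities fund.
Player 3 keeps 42 − 41 = 1, so Player 3's payoff is 1 + 145.35 = 146.35.

146.35 credits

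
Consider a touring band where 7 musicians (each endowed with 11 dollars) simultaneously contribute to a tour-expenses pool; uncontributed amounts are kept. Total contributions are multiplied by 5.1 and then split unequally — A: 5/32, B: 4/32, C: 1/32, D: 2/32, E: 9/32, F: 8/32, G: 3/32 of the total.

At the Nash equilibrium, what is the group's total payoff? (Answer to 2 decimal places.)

167.20 dollars

A player with share s gets back 5.1·s per unit contributed, so full contribution is dominant for anyone with s > 1/5.1 = 0.1961 and zero contribution is dominant for anyone below.
E and F clear that bar, contributing 11 each; the remaining 5 contribute 0. Total contributed: 22.
The tour-expenses pool pays out 5.1 × 22 = 112.20 in total (split across the unequal shares, but the aggregate is all that matters for the group sum).
The 5 free-riders keep 11 each, adding 55. Group total = 55 + 112.20 = 167.20.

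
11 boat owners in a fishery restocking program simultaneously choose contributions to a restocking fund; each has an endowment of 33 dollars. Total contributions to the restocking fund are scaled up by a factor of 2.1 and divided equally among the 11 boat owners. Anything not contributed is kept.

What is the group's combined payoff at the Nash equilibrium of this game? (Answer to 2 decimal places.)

Each contributed unit returns 2.1/11 = 0.1909 to its contributor — below 1 — so contributing 0 is dominant for every player. At the Nash equilibrium everyone keeps their 33, and the group total is 11 × 33 = 363.

363.00 dollars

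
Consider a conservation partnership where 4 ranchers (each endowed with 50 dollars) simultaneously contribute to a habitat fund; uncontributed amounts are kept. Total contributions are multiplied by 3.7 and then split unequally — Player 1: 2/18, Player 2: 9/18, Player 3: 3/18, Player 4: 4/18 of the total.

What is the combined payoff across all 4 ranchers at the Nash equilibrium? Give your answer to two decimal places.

Each unit j contributes comes back to j as 3.7 × (j's share), so j prefers to contribute only if that share exceeds 1/3.7 = 0.2703; otherwise keeping the unit dominates.
Player 2 alone (share 9/18) is above the threshold, contributing 50; the remaining 3 contribute 0. Total contributed: 50.
The habitat fund pays out 3.7 × 50 = 185.00 in total (split across the unequal shares, but the aggregate is all that matters for the group sum).
The 3 free-riders keep 50 each, adding 150. Group total = 150 + 185.00 = 335.00.

335.00 dollars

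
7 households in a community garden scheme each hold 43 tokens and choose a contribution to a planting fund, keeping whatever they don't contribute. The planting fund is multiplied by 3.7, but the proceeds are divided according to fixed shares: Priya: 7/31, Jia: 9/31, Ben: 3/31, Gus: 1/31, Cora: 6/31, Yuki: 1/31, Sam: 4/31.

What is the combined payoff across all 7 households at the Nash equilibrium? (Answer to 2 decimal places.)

Player j's private return per contributed unit is 3.7 × (j's share). Contributing is weakly dominant for j when that share is at least 1/3.7 = 0.2703, and contributing 0 is dominant otherwise.
Jia alone (share 9/31) is above the threshold, contributing 43; the remaining 6 contribute 0. Total contributed: 43.
The planting fund pays out 3.7 × 43 = 159.10 in total (split across the unequal shares, but the aggregate is all that matters for the group sum).
The 6 free-riders keep 43 each, adding 258. Group total = 258 + 159.10 = 417.10.

417.10 tokens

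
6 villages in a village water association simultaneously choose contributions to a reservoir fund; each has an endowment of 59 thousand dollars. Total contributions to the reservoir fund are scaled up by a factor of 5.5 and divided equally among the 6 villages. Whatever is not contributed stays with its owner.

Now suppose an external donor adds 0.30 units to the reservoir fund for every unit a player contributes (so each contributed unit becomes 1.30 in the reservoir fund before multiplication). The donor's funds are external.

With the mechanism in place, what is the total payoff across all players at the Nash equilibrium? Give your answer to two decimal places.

2531.10 thousand dollars

With the mechanism, a contributed unit returns 5.5 × 1.30 / 6 = 1.1917 per unit of net cost to the contributor — now above 1 — so contributing fully is weakly dominant for every player.
At the Nash equilibrium everyone contributes 59. Group total payoff = 5.5 × 1.30 × 354 = 2531.10.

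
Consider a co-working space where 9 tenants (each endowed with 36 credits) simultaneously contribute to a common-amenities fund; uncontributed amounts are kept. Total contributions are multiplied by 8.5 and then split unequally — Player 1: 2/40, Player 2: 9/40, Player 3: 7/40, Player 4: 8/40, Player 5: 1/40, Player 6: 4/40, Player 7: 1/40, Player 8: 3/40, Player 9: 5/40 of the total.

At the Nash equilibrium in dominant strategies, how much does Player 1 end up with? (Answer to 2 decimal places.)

A player with share s gets back 8.5·s per unit contributed, so full contribution is dominant for anyone with s > 1/8.5 = 0.1176 and zero contribution is dominant for anyone below.
The shares above 0.1176 belong to Player 2, Player 3, Player 4 and Player 9, contributing 36 each; the remaining 5 contribute 0. Total contributed: 144.
Player 1 keeps 36 and receives 8.5 × 144 × 2/40 = 61.20 from the common-amenities fund, for a payoff of 97.20.

97.20 credits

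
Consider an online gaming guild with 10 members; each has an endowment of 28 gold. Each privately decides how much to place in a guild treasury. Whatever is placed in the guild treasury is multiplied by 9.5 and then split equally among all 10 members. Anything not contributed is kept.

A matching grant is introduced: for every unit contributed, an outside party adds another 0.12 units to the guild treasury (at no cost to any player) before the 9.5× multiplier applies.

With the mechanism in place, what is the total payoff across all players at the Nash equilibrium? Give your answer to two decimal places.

The effective private return per unit is now 9.5 × 1.12 / 10 = 1.0640 > 1, so every player's dominant strategy flips to full contribution.
At the Nash equilibrium everyone contributes 28. Group total payoff = 9.5 × 1.12 × 280 = 2979.20.

2979.20 gold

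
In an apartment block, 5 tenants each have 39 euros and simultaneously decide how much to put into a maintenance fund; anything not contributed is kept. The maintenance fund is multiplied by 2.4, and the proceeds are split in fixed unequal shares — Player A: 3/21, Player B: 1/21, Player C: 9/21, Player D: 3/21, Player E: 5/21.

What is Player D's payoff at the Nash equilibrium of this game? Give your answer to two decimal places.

Each unit j contributes comes back to j as 2.4 × (j's share), so j prefers to contribute only if that share exceeds 1/2.4 = 0.4167; otherwise keeping the unit dominates.
The only share above 0.4167 is Player C's 9/21, contributing 39; the remaining 4 contribute 0. Total contributed: 39.
Player D keeps 39 and receives 2.4 × 39 × 3/21 = 13.37 from the maintenance fund, for a payoff of 52.37.

52.37 euros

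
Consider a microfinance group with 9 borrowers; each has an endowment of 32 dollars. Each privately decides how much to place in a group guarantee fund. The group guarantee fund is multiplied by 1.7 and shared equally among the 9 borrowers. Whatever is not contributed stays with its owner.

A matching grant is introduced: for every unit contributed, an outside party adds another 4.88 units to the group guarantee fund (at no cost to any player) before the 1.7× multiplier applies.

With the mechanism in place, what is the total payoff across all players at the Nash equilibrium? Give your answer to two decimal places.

2878.85 dollars

The effective private return per unit is now 1.7 × 5.88 / 9 = 1.1107 > 1, so every player's dominant strategy flips to full contribution.
So the Nash equilibrium is full contribution by all 9; the group earns 1.7 × 5.88 × 288 = 2878.85.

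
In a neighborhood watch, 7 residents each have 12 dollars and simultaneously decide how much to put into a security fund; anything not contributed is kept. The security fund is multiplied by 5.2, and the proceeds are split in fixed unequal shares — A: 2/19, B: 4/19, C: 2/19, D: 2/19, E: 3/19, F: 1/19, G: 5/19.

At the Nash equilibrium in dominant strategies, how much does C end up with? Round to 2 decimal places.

25.14 dollars

For player j, contributing a unit is worthwhile iff 5.2 × (j's share) ≥ 1, i.e. iff j's share is at least 0.1923.
B and G are above the threshold, contributing 12 each; the remaining 5 contribute 0. Total contributed: 24.
C keeps 12 and receives 5.2 × 24 × 2/19 = 13.14 from the security fund, for a payoff of 25.14.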